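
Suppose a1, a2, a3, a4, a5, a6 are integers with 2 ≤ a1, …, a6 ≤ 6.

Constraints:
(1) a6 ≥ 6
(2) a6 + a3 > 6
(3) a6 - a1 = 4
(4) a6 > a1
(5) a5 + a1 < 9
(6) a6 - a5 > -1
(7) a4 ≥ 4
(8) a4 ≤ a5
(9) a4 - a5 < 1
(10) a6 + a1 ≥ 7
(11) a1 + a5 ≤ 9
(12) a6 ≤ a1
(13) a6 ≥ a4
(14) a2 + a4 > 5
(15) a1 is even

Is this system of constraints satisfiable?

From constraints 1 and 12: a1 ≥ a6 ≥ 6. From constraints 7 and 8: a5 ≥ a4 ≥ 4. Hence a1 + a5 ≥ 10. But constraint 11 requires a1 + a5 ≤ 9, and 9 < 10. Contradiction.

Unsatisfiable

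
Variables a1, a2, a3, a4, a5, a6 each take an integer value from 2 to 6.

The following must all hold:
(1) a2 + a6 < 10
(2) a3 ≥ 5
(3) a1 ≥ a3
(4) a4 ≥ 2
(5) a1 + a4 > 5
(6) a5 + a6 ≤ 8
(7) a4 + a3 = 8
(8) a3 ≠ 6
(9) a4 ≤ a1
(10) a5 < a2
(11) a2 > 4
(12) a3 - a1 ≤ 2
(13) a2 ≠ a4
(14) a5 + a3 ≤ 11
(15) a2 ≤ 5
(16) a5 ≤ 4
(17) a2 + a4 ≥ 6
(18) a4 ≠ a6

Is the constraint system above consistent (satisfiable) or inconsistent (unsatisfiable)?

Satisfiable

Setting (a1, a2, a3, a4, a5, a6) = (5, 5, 5, 3, 4, 2) satisfies everything: constraint 1: a2 + a6 = 7; constraint 5: a1 + a4 = 8, and the others follow.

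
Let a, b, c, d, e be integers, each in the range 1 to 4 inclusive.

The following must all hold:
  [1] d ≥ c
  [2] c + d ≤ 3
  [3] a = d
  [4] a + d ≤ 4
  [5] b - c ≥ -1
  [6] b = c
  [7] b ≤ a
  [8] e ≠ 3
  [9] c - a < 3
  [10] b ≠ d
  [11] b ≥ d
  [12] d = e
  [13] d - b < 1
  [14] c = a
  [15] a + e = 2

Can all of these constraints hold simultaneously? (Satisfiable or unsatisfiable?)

Unsatisfiable

From constraints 3, 6, and 14, b = c = a = d, so b = d. But constraint 10 says b ≠ d. Contradiction.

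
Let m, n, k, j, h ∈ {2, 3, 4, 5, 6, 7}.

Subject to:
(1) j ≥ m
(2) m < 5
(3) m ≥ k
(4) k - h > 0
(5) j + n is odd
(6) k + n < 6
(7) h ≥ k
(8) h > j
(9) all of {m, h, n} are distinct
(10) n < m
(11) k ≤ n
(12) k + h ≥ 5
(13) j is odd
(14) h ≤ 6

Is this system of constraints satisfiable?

Unsatisfiable

Constraints 1, 4, 8, 10, and 11 give m ≤ j, j < h, h < k, k ≤ n, n < m. Chaining: m ≤ j < h < k ≤ n < m, which forces m < m — impossible.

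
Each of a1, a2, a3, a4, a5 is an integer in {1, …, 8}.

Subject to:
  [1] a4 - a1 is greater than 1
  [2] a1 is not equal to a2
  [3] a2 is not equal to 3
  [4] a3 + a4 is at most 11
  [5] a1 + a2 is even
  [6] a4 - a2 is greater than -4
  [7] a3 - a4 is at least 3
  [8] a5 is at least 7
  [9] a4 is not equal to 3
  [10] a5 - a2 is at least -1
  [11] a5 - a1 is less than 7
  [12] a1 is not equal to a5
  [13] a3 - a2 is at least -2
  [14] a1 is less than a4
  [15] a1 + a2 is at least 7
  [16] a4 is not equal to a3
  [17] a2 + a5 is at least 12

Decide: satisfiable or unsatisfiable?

Satisfiable

Setting (a1, a2, a3, a4, a5) = (1, 7, 7, 4, 7) satisfies everything: constraint 1: a4 - a1 = 3; constraint 4: a3 + a4 = 11, and the others follow.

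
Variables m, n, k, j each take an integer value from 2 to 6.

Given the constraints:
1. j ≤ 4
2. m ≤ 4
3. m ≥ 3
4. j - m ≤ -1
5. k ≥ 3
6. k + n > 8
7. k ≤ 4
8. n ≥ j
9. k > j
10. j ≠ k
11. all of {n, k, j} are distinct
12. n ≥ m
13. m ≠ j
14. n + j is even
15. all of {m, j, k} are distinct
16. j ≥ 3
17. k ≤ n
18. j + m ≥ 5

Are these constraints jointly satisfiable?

Constraints 1, 2, 3, 5, 7, and 16 confine each of m, j, k to the 2 values {3, 4}.
Constraint 15 requires all 3 of them to be distinct, but only 2 values are available — impossible by the pigeonhole principle.

Unsatisfiable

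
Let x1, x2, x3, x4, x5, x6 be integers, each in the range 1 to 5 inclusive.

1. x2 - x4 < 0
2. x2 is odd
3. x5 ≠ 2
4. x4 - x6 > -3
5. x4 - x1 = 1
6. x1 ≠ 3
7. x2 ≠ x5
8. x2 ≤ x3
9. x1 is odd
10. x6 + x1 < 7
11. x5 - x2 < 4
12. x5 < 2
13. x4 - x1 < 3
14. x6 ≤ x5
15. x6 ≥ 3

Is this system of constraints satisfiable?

From constraints 14 and 15: x5 ≥ x6 and x6 ≥ 3, so x5 ≥ 3. From constraint 12: x5 ≤ 1. But 1 < 3, so no value of x5 works.

Unsatisfiable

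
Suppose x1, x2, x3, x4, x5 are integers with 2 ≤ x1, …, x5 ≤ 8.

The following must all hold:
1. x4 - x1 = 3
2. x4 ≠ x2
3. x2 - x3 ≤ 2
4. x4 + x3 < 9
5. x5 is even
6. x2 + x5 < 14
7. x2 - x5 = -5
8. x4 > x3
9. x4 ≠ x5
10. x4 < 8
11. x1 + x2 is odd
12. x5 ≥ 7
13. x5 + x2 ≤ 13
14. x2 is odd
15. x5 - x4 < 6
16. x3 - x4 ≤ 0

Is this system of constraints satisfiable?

Try x1 = 2, x2 = 3, x3 = 2, x4 = 5, x5 = 8.
Check constraint 1: x4 - x1 = 3; constraint 3: x2 - x3 = 1. The remaining constraints are straightforward to verify.

Satisfiable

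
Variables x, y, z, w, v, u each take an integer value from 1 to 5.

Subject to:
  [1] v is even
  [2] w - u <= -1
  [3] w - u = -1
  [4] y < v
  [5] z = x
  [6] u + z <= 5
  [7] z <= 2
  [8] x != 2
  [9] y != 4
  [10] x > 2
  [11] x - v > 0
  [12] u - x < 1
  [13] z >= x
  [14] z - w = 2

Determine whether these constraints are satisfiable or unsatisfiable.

Unsatisfiable

From constraint 10: x ≥ 3. From constraints 7 and 13: x ≤ z and z ≤ 2, so x ≤ 2. But 2 < 3, so no value of x works.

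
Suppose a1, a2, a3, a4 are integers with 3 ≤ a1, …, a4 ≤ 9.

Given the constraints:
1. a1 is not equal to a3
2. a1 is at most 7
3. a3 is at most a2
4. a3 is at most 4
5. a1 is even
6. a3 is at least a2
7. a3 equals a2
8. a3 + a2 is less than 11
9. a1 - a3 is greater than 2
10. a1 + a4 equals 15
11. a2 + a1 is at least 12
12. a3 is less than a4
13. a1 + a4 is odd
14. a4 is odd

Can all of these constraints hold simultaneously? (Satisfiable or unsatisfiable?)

Unsatisfiable

From constraints 4 and 6: a2 ≤ a3 ≤ 4. From constraint 2: a1 ≤ 7. Hence a2 + a1 ≤ 11. But constraint 11 requires a2 + a1 ≥ 12, and 12 > 11. Contradiction.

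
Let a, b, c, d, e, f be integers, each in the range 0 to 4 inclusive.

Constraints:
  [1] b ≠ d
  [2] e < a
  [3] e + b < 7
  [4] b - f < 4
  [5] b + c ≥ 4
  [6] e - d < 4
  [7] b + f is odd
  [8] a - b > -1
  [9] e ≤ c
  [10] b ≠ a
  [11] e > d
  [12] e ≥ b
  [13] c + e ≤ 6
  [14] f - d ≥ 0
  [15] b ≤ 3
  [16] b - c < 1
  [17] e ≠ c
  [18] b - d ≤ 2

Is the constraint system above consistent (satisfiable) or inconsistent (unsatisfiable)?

One satisfying assignment is a = 3, b = 2, c = 4, d = 0, e = 2, f = 1.
For the less obvious constraints — constraint 3: e + b = 4; constraint 4: b - f = 1 — and the others hold by inspection.

Satisfiable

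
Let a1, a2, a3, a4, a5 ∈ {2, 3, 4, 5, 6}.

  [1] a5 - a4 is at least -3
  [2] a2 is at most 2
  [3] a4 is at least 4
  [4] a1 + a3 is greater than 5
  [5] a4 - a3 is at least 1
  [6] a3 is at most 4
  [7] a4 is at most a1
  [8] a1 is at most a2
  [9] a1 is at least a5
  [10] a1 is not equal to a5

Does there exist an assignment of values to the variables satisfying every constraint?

From constraints 3 and 7: a1 ≥ a4 and a4 ≥ 4, so a1 ≥ 4. From constraints 2 and 8: a1 ≤ a2 and a2 ≤ 2, so a1 ≤ 2. But 2 < 4, so no value of a1 works.

Unsatisfiable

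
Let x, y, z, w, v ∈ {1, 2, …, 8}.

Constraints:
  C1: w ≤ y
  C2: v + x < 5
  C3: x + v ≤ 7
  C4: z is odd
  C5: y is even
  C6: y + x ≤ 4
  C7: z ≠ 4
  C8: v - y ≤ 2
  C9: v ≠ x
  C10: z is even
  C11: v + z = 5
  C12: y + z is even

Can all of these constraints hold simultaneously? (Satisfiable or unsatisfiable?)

Constraint 5 makes y even and constraint 4 makes z odd, so y + z must be odd. Constraint 12 says y + z is even — contradiction.

Unsatisfiable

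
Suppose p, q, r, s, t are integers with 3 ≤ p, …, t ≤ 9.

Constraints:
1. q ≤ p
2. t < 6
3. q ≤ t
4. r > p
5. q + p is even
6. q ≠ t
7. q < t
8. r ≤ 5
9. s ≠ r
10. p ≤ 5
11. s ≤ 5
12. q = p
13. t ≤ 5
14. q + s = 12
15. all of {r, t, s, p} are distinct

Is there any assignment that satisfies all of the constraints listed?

Constraints 8, 10, 11, and 13 confine each of r, t, s, p to the 3 values {3, …, 5} (the domain already gives each ≥ 3).
Constraint 15 requires all 4 of them to be distinct, but only 3 values are available — impossible by the pigeonhole principle.

Unsatisfiable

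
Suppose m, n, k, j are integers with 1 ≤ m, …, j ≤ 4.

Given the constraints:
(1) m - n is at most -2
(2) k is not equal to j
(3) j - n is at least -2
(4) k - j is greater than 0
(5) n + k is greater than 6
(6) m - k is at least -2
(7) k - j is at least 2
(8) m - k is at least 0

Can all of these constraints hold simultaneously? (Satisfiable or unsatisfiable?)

Constraints 1, 3, 7, and 8 give j − n ≥ -2, n − m ≥ 2, m − k ≥ 0, k − j ≥ 2.
Adding all 4 inequalities: the left sides telescope to 0, and the right sides sum to (-2) + 2 + 0 + 2 = 2. So 0 ≥ 2, which is false.

Unsatisfiable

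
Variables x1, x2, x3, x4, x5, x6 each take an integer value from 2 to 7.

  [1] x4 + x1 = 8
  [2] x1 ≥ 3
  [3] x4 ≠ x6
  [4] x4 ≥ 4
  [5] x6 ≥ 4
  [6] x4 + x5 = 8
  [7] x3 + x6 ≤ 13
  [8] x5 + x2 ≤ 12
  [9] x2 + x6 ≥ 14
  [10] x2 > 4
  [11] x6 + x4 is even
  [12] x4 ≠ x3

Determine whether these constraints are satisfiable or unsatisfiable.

Satisfiable

Take x1 = 3, x2 = 7, x3 = 3, x4 = 5, x5 = 3, x6 = 7. Then constraint 1: x4 + x1 = 8; constraint 6: x4 + x5 = 8, and every other listed constraint is also met.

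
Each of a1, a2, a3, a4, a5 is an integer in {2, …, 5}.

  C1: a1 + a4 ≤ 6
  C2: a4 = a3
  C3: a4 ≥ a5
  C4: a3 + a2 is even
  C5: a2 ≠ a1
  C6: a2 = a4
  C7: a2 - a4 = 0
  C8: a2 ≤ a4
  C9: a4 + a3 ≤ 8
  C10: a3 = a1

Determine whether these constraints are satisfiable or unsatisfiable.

Unsatisfiable

From constraints 2, 6, and 10, a2 = a4 = a3 = a1, so a2 = a1. But constraint 5 says a2 ≠ a1. Contradiction.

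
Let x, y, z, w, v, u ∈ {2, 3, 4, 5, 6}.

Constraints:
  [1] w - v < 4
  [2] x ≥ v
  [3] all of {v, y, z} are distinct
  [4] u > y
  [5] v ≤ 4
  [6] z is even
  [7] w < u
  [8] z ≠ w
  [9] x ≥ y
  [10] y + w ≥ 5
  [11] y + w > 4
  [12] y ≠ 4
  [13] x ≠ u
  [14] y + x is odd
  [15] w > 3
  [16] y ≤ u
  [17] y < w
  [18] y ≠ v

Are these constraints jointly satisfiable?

Satisfiable

The assignment x = 5, y = 2, z = 6, w = 5, v = 4, u = 6 works:
  constraint 1 holds since w - v = 1.
  constraint 10 holds since y + w = 7.
  constraint 11 holds since y + w = 7.
The rest check out directly.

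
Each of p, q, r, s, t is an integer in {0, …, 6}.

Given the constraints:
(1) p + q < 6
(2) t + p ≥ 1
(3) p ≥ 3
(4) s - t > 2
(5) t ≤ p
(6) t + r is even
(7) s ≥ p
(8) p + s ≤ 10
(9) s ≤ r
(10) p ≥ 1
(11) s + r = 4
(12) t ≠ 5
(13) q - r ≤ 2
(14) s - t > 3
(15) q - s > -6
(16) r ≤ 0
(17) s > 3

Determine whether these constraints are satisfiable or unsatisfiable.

From constraints 3 and 7: s ≥ p and p ≥ 3, so s ≥ 3. From constraints 9 and 16: s ≤ r and r ≤ 0, so s ≤ 0. But 0 < 3, so no value of s works.

Unsatisfiable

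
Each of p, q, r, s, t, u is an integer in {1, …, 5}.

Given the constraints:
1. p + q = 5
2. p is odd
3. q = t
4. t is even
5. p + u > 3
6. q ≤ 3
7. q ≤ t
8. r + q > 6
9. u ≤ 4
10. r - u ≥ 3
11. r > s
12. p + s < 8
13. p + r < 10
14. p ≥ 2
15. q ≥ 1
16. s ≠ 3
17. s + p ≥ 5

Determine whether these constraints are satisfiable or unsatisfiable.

Satisfiable

One satisfying assignment is p = 3, q = 2, r = 5, s = 2, t = 2, u = 1.
For the less obvious constraints — constraint 1: p + q = 5; constraint 5: p + u = 4; constraint 8: r + q = 7 — and the others hold by inspection.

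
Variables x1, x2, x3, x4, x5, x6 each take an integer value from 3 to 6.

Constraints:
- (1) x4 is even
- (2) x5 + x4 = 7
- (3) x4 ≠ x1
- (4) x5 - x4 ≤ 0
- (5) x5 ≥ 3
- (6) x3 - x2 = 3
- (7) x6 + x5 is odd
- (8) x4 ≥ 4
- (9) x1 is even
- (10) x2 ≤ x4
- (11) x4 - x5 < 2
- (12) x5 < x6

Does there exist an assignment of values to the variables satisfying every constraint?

Satisfiable

Try x1 = 6, x2 = 3, x3 = 6, x4 = 4, x5 = 3, x6 = 4.
Check constraint 2: x5 + x4 = 7; constraint 4: x5 - x4 = -1. The remaining constraints are straightforward to verify.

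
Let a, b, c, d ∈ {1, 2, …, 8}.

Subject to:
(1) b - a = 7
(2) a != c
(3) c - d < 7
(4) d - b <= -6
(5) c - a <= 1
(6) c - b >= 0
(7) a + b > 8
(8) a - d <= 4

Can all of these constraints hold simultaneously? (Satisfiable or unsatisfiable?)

Unsatisfiable

Constraints 4, 5, 6, and 8 give a − c ≥ -1, c − b ≥ 0, b − d ≥ 6, d − a ≥ -4.
Adding all 4 inequalities: the left sides telescope to 0, and the right sides sum to (-1) + 0 + 6 + (-4) = 1. So 0 ≥ 1, which is false.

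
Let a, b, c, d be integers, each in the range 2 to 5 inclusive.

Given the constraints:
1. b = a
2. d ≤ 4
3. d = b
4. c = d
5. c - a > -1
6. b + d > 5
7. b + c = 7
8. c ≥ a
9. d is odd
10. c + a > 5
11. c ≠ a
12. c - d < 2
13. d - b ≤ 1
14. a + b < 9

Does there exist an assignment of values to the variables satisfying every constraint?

From constraints 1, 3, and 4, c = d = b = a, so c = a. But constraint 11 says c ≠ a. Contradiction.

Unsatisfiable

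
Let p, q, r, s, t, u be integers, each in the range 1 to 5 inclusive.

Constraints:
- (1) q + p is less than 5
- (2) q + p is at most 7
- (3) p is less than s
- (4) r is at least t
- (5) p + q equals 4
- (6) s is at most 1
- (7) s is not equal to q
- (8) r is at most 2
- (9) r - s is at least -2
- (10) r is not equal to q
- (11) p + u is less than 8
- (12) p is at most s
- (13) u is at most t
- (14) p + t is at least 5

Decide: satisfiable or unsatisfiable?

Unsatisfiable

From constraints 6 and 12: p ≤ s ≤ 1. From constraints 4 and 8: t ≤ r ≤ 2. Hence p + t ≤ 3. But constraint 14 requires p + t ≥ 5, and 5 > 3. Contradiction.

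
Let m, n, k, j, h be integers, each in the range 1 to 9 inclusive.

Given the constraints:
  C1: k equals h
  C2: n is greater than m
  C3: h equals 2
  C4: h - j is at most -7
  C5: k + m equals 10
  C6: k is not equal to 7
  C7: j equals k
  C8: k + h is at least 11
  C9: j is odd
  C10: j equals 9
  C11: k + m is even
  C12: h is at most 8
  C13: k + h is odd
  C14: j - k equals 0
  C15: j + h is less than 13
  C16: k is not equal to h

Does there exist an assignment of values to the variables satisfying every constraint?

Unsatisfiable

Constraint 10 fixes j = 9 and constraint 3 fixes h = 2. Constraints 1 and 7 give j = k = h, so j = h. But 9 ≠ 2 — contradiction.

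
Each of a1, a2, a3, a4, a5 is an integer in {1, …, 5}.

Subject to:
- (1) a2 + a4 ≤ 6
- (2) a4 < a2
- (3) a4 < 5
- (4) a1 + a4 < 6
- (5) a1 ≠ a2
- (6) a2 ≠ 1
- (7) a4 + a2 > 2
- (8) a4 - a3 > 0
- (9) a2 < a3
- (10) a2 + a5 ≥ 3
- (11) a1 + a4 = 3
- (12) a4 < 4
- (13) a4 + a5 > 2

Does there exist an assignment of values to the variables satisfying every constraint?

Unsatisfiable

Constraints 2, 8, and 9 give a4 < a2, a2 < a3, a3 < a4. Chaining: a4 < a2 < a3 < a4, which forces a4 < a4 — impossible.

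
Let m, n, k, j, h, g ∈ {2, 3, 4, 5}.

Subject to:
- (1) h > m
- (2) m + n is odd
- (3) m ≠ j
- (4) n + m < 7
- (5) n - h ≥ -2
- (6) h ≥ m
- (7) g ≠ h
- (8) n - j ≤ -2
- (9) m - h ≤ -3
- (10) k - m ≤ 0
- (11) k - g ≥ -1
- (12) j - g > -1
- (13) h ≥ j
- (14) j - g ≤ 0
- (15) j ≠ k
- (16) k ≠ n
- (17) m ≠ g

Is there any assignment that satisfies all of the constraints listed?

Constraints 5, 8, 9, 10, 11, and 14 give m − k ≥ 0, k − g ≥ -1, g − j ≥ 0, j − n ≥ 2, n − h ≥ -2, h − m ≥ 3.
Adding all 6 inequalities: the left sides telescope to 0, and the right sides sum to 0 + (-1) + 0 + 2 + (-2) + 3 = 2. So 0 ≥ 2, which is false.

Unsatisfiable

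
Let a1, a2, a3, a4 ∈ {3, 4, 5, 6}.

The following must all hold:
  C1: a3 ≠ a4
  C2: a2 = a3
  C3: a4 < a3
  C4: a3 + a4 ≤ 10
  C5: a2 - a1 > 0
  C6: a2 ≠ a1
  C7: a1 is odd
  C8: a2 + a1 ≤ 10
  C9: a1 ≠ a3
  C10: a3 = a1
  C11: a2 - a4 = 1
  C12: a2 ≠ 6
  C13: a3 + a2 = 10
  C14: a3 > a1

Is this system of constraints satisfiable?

From constraints 2 and 10, a2 = a3 = a1, so a2 = a1. But constraint 6 says a2 ≠ a1. Contradiction.

Unsatisfiable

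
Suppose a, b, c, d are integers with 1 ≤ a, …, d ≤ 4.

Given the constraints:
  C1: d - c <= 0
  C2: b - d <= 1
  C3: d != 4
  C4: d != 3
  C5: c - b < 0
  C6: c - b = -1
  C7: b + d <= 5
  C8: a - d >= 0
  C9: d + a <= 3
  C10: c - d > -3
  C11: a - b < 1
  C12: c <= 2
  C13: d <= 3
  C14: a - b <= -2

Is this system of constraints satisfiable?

Constraints 2, 8, and 14 give d − b ≥ -1, b − a ≥ 2, a − d ≥ 0.
Adding all 3 inequalities: the left sides telescope to 0, and the right sides sum to (-1) + 2 + 0 = 1. So 0 ≥ 1, which is false.

Unsatisfiable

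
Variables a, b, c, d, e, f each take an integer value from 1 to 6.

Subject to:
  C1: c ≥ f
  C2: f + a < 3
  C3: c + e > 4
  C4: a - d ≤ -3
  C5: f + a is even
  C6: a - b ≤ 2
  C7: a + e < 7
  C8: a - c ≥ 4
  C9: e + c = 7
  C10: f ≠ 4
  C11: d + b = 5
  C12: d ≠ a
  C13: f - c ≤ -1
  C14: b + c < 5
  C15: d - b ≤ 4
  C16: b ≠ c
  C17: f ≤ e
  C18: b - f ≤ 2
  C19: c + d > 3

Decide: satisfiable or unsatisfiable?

Constraints 4, 8, 13, 15, and 18 give c − f ≥ 1, f − b ≥ -2, b − d ≥ -4, d − a ≥ 3, a − c ≥ 4.
Adding all 5 inequalities: the left sides telescope to 0, and the right sides sum to 1 + (-2) + (-4) + 3 + 4 = 2. So 0 ≥ 2, which is false.

Unsatisfiable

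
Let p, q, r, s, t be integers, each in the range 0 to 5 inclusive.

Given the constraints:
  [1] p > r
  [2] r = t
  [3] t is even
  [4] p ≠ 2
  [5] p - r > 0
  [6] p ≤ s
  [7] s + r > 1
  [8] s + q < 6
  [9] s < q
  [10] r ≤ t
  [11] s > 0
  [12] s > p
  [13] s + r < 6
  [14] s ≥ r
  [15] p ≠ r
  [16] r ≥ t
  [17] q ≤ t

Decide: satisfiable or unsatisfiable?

Constraints 5, 9, 12, 16, and 17 give p < s, s < q, q ≤ t, t ≤ r, r < p. Chaining: p < s < q ≤ t ≤ r < p, which forces p < p — impossible.

Unsatisfiable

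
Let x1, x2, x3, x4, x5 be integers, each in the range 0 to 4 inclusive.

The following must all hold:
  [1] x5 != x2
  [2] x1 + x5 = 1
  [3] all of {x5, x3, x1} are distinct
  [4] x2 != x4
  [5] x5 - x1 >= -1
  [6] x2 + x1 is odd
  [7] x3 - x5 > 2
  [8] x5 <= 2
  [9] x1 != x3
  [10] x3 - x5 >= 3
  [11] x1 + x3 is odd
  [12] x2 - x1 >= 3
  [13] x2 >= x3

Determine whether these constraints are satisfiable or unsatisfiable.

The assignment x1 = 1, x2 = 4, x3 = 4, x4 = 3, x5 = 0 works:
  constraint 2 holds since x1 + x5 = 1.
  constraint 5 holds since x5 - x1 = -1.
  constraint 7 holds since x3 - x5 = 4.
The rest check out directly.

Satisfiable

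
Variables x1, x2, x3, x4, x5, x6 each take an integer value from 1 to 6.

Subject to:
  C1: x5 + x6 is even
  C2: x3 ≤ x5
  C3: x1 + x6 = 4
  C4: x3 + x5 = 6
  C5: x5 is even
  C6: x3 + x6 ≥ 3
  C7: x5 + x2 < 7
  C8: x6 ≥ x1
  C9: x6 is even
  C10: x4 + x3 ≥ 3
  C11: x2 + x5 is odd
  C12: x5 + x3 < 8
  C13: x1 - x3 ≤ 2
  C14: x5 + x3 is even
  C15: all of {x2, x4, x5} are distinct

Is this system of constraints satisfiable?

Take x1 = 2, x2 = 1, x3 = 2, x4 = 2, x5 = 4, x6 = 2. Then constraint 3: x1 + x6 = 4; constraint 4: x3 + x5 = 6, and every other listed constraint is also met.

Satisfiable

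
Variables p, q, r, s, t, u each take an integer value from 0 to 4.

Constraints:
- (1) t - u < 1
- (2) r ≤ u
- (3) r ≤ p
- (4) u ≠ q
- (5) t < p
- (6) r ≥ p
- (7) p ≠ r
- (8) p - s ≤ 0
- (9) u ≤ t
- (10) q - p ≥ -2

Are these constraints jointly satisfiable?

Unsatisfiable

Constraints 2, 5, 6, and 9 give t < p, p ≤ r, r ≤ u, u ≤ t. Chaining: t < p ≤ r ≤ u ≤ t, which forces t < t — impossible.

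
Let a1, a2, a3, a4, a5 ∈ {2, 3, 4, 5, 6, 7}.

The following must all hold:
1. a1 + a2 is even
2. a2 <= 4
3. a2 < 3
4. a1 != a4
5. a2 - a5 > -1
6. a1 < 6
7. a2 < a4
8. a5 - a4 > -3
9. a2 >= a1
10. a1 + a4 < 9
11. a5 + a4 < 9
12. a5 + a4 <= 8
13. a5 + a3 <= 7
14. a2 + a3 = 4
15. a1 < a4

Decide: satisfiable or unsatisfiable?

One satisfying assignment is a1 = 2, a2 = 2, a3 = 2, a4 = 4, a5 = 2.
For the less obvious constraints — constraint 5: a2 - a5 = 0; constraint 8: a5 - a4 = -2 — and the others hold by inspection.

Satisfiable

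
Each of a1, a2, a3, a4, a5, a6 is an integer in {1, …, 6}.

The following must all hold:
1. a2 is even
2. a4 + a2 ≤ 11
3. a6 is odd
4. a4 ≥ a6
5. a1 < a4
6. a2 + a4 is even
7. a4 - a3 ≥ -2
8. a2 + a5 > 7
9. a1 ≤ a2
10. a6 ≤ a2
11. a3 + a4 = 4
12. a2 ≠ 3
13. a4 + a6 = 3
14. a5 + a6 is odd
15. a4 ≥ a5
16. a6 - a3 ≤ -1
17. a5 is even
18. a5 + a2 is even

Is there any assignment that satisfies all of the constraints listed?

Take a1 = 1, a2 = 6, a3 = 2, a4 = 2, a5 = 2, a6 = 1. Then constraint 2: a4 + a2 = 8; constraint 7: a4 - a3 = 0; constraint 8: a2 + a5 = 8, and every other listed constraint is also met.

Satisfiable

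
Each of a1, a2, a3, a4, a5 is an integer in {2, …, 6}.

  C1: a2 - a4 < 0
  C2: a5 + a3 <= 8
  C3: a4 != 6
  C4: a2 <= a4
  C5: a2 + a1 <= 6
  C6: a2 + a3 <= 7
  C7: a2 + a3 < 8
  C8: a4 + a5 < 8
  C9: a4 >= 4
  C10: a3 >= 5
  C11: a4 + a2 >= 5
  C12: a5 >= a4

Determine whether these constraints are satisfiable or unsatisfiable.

From constraints 9 and 12: a5 ≥ a4 ≥ 4. From constraint 10: a3 ≥ 5. Hence a5 + a3 ≥ 9. But constraint 2 requires a5 + a3 ≤ 8, and 8 < 9. Contradiction.

Unsatisfiable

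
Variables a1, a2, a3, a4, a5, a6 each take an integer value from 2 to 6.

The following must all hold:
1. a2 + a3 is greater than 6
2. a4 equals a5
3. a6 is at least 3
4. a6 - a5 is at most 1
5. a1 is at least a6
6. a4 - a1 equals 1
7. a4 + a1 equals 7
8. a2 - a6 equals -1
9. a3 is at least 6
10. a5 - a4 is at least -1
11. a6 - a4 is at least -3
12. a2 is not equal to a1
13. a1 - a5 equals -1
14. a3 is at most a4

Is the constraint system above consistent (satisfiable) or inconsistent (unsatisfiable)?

From constraints 9 and 14: a4 ≥ a3 ≥ 6. From constraints 3 and 5: a1 ≥ a6 ≥ 3. Hence a4 + a1 ≥ 9. But constraint 7 requires a4 + a1 = 7, and 7 < 9. Contradiction.

Unsatisfiable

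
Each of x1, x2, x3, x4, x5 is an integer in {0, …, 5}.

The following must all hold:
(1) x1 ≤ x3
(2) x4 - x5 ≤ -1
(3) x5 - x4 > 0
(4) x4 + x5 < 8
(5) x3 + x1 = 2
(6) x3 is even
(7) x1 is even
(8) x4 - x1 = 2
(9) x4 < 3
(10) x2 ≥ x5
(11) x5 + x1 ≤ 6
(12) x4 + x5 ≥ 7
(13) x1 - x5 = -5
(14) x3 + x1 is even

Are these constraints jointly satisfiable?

Setting (x1, x2, x3, x4, x5) = (0, 5, 2, 2, 5) satisfies everything: constraint 2: x4 - x5 = -3; constraint 3: x5 - x4 = 3, and the others follow.

Satisfiable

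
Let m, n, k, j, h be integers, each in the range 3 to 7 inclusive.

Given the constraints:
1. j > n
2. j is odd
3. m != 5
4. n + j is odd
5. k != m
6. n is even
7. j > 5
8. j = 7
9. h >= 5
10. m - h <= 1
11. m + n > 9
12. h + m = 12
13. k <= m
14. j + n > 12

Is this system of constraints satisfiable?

Satisfiable

Take m = 6, n = 6, k = 5, j = 7, h = 6. Then constraint 10: m - h = 0; constraint 11: m + n = 12, and every other listed constraint is also met.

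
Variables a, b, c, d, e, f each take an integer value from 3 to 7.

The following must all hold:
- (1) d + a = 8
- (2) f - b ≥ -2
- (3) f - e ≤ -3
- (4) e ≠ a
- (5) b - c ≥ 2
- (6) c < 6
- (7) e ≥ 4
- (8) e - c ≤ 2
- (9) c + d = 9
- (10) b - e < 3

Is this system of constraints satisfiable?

Unsatisfiable

Constraints 2, 3, 5, and 8 give c − e ≥ -2, e − f ≥ 3, f − b ≥ -2, b − c ≥ 2.
Adding all 4 inequalities: the left sides telescope to 0, and the right sides sum to (-2) + 3 + (-2) + 2 = 1. So 0 ≥ 1, which is false.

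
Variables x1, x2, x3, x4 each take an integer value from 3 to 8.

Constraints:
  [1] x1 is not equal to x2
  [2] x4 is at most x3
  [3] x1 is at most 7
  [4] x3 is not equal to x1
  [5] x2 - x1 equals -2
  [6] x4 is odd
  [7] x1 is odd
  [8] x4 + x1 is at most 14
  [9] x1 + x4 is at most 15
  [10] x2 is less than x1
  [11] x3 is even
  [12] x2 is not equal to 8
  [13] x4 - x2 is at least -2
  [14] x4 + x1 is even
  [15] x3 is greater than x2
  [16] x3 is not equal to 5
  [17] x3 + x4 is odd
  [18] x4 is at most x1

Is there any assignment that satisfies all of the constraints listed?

Setting (x1, x2, x3, x4) = (7, 5, 8, 5) satisfies everything: constraint 5: x2 - x1 = -2; constraint 8: x4 + x1 = 12, and the others follow.

Satisfiable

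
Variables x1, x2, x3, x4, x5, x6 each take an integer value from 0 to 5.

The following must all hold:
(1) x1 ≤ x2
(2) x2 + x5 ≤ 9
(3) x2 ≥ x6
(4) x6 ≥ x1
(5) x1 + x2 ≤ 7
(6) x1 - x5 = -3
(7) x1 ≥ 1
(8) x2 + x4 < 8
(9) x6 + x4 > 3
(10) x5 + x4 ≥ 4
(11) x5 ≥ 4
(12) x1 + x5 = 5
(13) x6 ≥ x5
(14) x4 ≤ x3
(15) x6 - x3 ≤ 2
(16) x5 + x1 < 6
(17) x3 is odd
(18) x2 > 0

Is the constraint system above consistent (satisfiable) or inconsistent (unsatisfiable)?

Take x1 = 1, x2 = 4, x3 = 5, x4 = 1, x5 = 4, x6 = 4. Then constraint 2: x2 + x5 = 8; constraint 5: x1 + x2 = 5, and every other listed constraint is also met.

Satisfiable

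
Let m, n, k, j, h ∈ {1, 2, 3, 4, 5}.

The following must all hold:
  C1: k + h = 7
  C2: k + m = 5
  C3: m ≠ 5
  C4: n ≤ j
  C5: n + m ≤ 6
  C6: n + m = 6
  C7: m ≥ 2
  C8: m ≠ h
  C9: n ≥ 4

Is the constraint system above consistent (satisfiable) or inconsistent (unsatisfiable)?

One satisfying assignment is m = 2, n = 4, k = 3, j = 4, h = 4.
For the less obvious constraints — constraint 1: k + h = 7; constraint 2: k + m = 5 — and the others hold by inspection.

Satisfiable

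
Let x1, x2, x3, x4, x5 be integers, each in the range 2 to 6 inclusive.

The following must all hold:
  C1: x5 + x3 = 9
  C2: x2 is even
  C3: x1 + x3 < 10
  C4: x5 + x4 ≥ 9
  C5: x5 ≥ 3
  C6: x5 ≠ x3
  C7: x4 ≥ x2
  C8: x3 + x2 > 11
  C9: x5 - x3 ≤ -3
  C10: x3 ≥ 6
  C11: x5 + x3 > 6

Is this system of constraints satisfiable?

The assignment x1 = 3, x2 = 6, x3 = 6, x4 = 6, x5 = 3 works:
  constraint 1 holds since x5 + x3 = 9.
  constraint 3 holds since x1 + x3 = 9.
  constraint 4 holds since x5 + x4 = 9.
The rest check out directly.

Satisfiable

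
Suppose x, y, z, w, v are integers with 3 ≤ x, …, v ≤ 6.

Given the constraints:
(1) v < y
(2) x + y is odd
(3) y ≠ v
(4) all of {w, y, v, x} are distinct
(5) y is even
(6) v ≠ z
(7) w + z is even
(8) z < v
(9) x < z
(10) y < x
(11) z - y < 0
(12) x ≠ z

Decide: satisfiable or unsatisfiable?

Unsatisfiable

Constraints 1, 8, 9, and 10 give x < z, z < v, v < y, y < x. Chaining: x < z < v < y < x, which forces x < x — impossible.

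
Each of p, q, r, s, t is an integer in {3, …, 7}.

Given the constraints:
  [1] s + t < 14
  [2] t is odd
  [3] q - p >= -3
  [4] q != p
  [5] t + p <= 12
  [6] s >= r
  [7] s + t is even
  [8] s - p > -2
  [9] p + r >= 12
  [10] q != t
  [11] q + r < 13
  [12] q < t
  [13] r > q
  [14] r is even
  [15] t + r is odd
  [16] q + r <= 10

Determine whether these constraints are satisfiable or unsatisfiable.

Satisfiable

Setting (p, q, r, s, t) = (7, 4, 6, 7, 5) satisfies everything: constraint 1: s + t = 12; constraint 3: q - p = -3, and the others follow.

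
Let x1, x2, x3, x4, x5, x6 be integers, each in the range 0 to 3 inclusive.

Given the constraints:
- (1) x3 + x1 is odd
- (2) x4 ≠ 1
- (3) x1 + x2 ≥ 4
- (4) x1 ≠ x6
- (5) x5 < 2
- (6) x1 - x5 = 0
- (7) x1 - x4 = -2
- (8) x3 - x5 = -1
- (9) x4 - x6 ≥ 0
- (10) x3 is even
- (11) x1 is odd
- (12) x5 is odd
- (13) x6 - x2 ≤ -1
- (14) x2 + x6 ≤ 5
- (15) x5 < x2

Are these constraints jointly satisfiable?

Setting (x1, x2, x3, x4, x5, x6) = (1, 3, 0, 3, 1, 2) satisfies everything: constraint 3: x1 + x2 = 4; constraint 6: x1 - x5 = 0, and the others follow.

Satisfiable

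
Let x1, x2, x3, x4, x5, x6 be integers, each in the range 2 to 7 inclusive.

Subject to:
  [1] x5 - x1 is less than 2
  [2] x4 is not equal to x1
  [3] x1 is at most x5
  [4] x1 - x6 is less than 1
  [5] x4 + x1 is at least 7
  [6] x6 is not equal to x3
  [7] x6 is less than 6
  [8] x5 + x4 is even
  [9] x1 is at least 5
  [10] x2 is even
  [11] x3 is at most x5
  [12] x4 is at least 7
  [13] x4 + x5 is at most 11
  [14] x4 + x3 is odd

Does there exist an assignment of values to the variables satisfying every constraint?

Unsatisfiable

From constraint 12: x4 ≥ 7. From constraints 3 and 9: x5 ≥ x1 ≥ 5. Hence x4 + x5 ≥ 12. But constraint 13 requires x4 + x5 ≤ 11, and 11 < 12. Contradiction.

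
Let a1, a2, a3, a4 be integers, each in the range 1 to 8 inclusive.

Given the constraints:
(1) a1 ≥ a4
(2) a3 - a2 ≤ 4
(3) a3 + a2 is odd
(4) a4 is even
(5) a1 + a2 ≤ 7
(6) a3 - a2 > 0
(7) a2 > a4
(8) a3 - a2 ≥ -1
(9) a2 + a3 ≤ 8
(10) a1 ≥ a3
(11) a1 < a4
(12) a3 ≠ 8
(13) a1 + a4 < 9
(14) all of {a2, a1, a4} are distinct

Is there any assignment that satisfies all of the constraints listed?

Unsatisfiable

Constraints 6, 7, 10, and 11 give a2 < a3, a3 ≤ a1, a1 < a4, a4 < a2. Chaining: a2 < a3 ≤ a1 < a4 < a2, which forces a2 < a2 — impossible.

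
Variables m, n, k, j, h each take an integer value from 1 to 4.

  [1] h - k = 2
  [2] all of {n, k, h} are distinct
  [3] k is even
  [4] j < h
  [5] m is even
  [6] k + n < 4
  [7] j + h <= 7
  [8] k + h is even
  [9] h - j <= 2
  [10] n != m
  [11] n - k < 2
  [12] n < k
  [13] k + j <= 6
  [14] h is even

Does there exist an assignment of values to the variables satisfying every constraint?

Try m = 2, n = 1, k = 2, j = 3, h = 4.
Check constraint 1: h - k = 2; constraint 6: k + n = 3. The remaining constraints are straightforward to verify.

Satisfiable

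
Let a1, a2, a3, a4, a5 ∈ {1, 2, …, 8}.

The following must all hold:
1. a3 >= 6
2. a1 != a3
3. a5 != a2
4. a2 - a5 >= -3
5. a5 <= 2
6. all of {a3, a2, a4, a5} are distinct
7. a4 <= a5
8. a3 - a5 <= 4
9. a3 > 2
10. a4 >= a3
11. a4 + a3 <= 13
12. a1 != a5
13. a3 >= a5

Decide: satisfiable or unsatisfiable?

Unsatisfiable

From constraints 1 and 10: a4 ≥ a3 and a3 ≥ 6, so a4 ≥ 6. From constraints 5 and 7: a4 ≤ a5 and a5 ≤ 2, so a4 ≤ 2. But 2 < 6, so no value of a4 works.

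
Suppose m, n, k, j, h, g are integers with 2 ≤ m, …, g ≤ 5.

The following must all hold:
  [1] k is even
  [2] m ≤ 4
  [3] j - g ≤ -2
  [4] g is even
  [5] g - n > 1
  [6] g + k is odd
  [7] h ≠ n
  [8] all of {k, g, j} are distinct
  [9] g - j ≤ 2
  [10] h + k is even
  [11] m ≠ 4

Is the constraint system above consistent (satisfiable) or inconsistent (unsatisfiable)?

Unsatisfiable

Constraint 4 makes g even and constraint 1 makes k even, so g + k must be even. Constraint 6 says g + k is odd — contradiction.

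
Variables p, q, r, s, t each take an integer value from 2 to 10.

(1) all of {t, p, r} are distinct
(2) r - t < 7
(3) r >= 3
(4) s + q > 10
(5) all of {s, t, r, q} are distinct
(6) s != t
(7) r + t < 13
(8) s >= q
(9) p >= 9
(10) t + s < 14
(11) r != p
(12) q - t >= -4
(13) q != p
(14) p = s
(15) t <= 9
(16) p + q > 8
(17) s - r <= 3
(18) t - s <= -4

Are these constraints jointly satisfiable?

One satisfying assignment is p = 9, q = 2, r = 7, s = 9, t = 3.
For the less obvious constraints — constraint 2: r - t = 4; constraint 4: s + q = 11 — and the others hold by inspection.

Satisfiable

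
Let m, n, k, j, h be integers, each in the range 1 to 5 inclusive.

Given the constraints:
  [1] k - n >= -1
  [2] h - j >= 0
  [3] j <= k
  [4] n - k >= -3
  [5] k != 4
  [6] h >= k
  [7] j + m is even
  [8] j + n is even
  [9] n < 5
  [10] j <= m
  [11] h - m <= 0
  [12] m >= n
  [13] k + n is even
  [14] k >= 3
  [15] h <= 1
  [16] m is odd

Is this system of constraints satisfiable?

Unsatisfiable

From constraint 14: k ≥ 3. From constraints 6 and 15: k ≤ h and h ≤ 1, so k ≤ 1. But 1 < 3, so no value of k works.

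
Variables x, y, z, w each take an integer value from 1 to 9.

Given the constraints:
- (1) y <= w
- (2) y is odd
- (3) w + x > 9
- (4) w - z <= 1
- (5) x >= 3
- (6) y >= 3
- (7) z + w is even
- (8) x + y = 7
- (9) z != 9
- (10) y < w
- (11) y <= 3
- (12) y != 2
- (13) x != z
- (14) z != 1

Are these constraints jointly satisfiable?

Satisfiable

Take x = 4, y = 3, z = 8, w = 6. Then constraint 3: w + x = 10; constraint 4: w - z = -2, and every other listed constraint is also met.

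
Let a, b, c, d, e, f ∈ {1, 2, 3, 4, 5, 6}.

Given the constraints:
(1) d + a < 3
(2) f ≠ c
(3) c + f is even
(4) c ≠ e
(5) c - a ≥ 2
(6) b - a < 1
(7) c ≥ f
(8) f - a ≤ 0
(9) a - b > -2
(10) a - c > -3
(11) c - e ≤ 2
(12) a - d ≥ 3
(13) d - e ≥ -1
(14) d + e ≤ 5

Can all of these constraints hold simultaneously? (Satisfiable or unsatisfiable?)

Unsatisfiable

Constraints 5, 11, 12, and 13 give a − d ≥ 3, d − e ≥ -1, e − c ≥ -2, c − a ≥ 2.
Adding all 4 inequalities: the left sides telescope to 0, and the right sides sum to 3 + (-1) + (-2) + 2 = 2. So 0 ≥ 2, which is false.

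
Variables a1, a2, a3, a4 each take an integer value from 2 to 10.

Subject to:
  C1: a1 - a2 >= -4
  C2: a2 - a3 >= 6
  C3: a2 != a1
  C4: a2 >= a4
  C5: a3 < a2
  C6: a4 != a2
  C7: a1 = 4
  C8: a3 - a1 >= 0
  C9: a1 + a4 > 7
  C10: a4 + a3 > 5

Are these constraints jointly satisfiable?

Unsatisfiable

Constraints 1, 2, and 8 give a2 − a3 ≥ 6, a3 − a1 ≥ 0, a1 − a2 ≥ -4.
Adding all 3 inequalities: the left sides telescope to 0, and the right sides sum to 6 + 0 + (-4) = 2. So 0 ≥ 2, which is false.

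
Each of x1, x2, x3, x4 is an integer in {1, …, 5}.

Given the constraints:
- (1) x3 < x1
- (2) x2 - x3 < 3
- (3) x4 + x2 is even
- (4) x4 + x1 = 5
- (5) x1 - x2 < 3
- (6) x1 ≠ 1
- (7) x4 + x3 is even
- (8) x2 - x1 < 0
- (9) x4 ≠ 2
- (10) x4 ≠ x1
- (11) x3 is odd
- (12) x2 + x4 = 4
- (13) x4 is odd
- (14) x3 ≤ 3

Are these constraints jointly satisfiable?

Try x1 = 2, x2 = 1, x3 = 1, x4 = 3.
Check constraint 2: x2 - x3 = 0; constraint 4: x4 + x1 = 5. The remaining constraints are straightforward to verify.

Satisfiable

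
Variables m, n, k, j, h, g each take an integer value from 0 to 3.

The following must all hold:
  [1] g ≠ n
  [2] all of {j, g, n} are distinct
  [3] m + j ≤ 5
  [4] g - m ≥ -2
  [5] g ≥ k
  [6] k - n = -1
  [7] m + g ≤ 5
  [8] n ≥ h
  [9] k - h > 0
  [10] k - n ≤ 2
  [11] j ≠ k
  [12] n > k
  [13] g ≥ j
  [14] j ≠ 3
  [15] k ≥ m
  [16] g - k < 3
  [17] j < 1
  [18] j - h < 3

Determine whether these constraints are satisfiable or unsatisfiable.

Take m = 2, n = 3, k = 2, j = 0, h = 0, g = 2. Then constraint 3: m + j = 2; constraint 4: g - m = 0; constraint 6: k - n = -1, and every other listed constraint is also met.

Satisfiable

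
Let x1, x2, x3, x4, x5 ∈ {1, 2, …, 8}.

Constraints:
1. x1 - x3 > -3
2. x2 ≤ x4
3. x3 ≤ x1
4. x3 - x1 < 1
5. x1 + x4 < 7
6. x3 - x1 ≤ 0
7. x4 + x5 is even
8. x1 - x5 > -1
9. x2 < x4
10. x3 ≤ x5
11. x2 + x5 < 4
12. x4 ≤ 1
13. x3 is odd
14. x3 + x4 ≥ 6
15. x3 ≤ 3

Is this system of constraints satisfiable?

Unsatisfiable

From constraint 15: x3 ≤ 3. From constraint 12: x4 ≤ 1. Hence x3 + x4 ≤ 4. But constraint 14 requires x3 + x4 ≥ 6, and 6 > 4. Contradiction.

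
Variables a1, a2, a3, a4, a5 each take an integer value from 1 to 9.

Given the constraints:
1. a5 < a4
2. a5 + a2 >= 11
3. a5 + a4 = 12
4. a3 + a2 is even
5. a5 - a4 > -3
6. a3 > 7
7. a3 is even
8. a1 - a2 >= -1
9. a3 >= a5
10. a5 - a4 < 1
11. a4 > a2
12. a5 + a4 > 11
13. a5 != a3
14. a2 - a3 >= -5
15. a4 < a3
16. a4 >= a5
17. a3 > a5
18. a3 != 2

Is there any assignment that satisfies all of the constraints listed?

Satisfiable

Take a1 = 7, a2 = 6, a3 = 8, a4 = 7, a5 = 5. Then constraint 2: a5 + a2 = 11; constraint 3: a5 + a4 = 12; constraint 5: a5 - a4 = -2, and every other listed constraint is also met.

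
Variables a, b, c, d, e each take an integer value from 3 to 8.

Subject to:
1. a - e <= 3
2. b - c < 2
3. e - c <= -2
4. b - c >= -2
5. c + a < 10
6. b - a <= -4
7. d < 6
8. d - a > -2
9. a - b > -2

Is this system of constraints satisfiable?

Unsatisfiable

Constraints 1, 3, 4, and 6 give a − b ≥ 4, b − c ≥ -2, c − e ≥ 2, e − a ≥ -3.
Adding all 4 inequalities: the left sides telescope to 0, and the right sides sum to 4 + (-2) + 2 + (-3) = 1. So 0 ≥ 1, which is false.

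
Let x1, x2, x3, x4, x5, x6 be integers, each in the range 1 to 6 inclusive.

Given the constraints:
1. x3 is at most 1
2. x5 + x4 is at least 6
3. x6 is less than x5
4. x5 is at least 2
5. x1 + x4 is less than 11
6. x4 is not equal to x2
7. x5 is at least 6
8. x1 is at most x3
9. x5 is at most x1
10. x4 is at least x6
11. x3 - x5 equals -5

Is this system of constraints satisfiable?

From constraints 7 and 9: x1 ≥ x5 and x5 ≥ 6, so x1 ≥ 6. From constraints 1 and 8: x1 ≤ x3 and x3 ≤ 1, so x1 ≤ 1. But 1 < 6, so no value of x1 works.

Unsatisfiable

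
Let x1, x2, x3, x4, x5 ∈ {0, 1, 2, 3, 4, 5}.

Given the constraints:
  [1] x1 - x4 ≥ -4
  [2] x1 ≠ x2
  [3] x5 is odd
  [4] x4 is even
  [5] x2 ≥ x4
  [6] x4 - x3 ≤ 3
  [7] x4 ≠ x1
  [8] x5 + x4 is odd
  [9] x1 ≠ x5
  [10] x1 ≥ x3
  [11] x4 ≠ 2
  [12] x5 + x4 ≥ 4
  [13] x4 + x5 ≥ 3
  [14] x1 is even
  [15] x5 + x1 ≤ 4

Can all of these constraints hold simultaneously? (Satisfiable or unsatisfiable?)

Satisfiable

Take x1 = 2, x2 = 4, x3 = 1, x4 = 4, x5 = 1. Then constraint 1: x1 - x4 = -2; constraint 6: x4 - x3 = 3; constraint 12: x5 + x4 = 5, and every other listed constraint is also met.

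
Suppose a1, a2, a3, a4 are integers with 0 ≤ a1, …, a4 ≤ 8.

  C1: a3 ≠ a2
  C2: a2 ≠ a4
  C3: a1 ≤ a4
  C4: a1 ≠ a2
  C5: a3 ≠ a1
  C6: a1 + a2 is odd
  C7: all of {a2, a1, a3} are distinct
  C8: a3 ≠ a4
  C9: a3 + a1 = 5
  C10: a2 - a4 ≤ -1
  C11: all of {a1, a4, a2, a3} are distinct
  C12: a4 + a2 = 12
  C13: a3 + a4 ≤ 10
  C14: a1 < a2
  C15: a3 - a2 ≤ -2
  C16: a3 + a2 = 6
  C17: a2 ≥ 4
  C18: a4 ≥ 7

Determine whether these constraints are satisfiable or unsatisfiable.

Satisfiable

The assignment a1 = 3, a2 = 4, a3 = 2, a4 = 8 works:
  constraint 9 holds since a3 + a1 = 5.
  constraint 10 holds since a2 - a4 = -4.
  constraint 12 holds since a4 + a2 = 12.
The rest check out directly.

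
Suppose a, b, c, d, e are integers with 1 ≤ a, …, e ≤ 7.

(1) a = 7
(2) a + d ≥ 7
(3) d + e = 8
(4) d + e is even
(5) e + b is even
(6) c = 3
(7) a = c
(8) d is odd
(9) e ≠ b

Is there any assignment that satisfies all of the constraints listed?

Unsatisfiable

Constraint 1 fixes a = 7 and constraint 6 fixes c = 3, but constraint 7 requires a = c. Since 7 ≠ 3, contradiction.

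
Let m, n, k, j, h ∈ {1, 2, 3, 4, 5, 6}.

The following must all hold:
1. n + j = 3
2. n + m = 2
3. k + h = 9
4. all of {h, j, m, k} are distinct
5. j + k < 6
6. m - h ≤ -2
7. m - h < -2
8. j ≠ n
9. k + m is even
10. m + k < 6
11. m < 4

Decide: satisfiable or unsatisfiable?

The assignment m = 1, n = 1, k = 3, j = 2, h = 6 works:
  constraint 1 holds since n + j = 3.
  constraint 2 holds since n + m = 2.
  constraint 3 holds since k + h = 9.
The rest check out directly.

Satisfiable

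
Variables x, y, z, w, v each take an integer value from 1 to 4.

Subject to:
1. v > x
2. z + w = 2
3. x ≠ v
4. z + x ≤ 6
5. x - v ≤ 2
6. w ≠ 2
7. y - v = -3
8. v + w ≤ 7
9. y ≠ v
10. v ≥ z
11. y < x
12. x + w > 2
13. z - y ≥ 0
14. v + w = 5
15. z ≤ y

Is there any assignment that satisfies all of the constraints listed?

Setting (x, y, z, w, v) = (3, 1, 1, 1, 4) satisfies everything: constraint 2: z + w = 2; constraint 4: z + x = 4, and the others follow.

Satisfiable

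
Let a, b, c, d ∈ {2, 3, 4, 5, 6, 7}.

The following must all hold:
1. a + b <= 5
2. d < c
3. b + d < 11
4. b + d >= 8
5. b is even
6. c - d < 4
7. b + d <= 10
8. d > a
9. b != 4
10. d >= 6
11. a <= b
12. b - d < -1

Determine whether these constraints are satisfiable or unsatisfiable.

Satisfiable

Setting (a, b, c, d) = (2, 2, 7, 6) satisfies everything: constraint 1: a + b = 4; constraint 3: b + d = 8; constraint 4: b + d = 8, and the others follow.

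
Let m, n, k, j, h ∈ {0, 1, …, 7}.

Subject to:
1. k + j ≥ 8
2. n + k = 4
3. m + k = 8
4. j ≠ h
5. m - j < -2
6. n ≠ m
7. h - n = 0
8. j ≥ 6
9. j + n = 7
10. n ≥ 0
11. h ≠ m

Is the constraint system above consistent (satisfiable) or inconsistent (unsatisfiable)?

Satisfiable

The assignment m = 4, n = 0, k = 4, j = 7, h = 0 works:
  constraint 1 holds since k + j = 11.
  constraint 2 holds since n + k = 4.
  constraint 3 holds since m + k = 8.
The rest check out directly.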